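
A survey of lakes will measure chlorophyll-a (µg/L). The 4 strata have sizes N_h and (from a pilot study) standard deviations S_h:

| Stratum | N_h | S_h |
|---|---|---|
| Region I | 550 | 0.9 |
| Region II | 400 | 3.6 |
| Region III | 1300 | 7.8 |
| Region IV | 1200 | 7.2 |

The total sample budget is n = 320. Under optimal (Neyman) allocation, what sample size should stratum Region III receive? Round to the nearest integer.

157

Neyman allocation: n_h = n · N_h S_h / Σ N_i S_i, with n = 320.
  stratum Region I: N_h·S_h = 550·0.9 = 495.00
  stratum Region II: N_h·S_h = 400·3.6 = 1440.00
  stratum Region III: N_h·S_h = 1300·7.8 = 10140.00
  stratum Region IV: N_h·S_h = 1200·7.2 = 8640.00
Σ N_h S_h = 20715.00
n for stratum Region III = 320·10140.00/20715.00 = 156.640 → 157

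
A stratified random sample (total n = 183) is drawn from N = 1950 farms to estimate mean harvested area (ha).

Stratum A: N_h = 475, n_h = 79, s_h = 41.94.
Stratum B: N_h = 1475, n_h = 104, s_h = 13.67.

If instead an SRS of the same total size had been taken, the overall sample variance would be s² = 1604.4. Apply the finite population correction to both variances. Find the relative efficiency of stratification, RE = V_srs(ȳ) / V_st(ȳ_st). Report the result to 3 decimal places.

V̂(ȳ_st) = Σ W_h² (1 − n_h/N_h) s_h²/n_h, with W_h = N_h/N and N = 1950:
  stratum A: (475/1950)²·(1 − 79/475)·41.94²/79 = 1.10141
  stratum B: (1475/1950)²·(1 − 104/1475)·13.67²/104 = 0.955573
V_st = 2.05698
V_srs = (1 − 183/1950)·1604.4/183 = 7.94444
Relative efficiency = V_srs / V_st = 7.94444/2.05698 = 3.8622

RE ≈ 3.862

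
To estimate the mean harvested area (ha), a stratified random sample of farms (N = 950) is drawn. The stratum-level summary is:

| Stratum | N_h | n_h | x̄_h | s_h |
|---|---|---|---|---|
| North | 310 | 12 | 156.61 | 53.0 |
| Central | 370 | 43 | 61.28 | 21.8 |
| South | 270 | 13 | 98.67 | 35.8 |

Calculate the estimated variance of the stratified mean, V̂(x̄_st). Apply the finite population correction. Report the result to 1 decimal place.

V̂(x̄_st) ≈ 33.0

V̂(x̄_st) = Σ W_h² (1 − n_h/N_h) s_h²/n_h, with W_h = N_h/N and N = 950:
  stratum North: (310/950)²·(1 − 12/310)·53.0²/12 = 23.9608
  stratum Central: (370/950)²·(1 − 43/370)·21.8²/43 = 1.48165
  stratum South: (270/950)²·(1 − 13/270)·35.8²/13 = 7.58006
V̂(x̄_st) = 33.0225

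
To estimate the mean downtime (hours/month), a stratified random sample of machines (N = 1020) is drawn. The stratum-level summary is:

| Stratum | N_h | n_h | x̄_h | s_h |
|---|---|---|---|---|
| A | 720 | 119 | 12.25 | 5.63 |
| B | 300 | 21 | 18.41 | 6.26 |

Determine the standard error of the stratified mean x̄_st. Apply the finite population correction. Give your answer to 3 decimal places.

V̂(x̄_st) = Σ W_h² (1 − n_h/N_h) s_h²/n_h, with W_h = N_h/N and N = 1020:
  stratum A: (720/1020)²·(1 − 119/720)·5.63²/119 = 0.110784
  stratum B: (300/1020)²·(1 − 21/300)·6.26²/21 = 0.150126
V̂(x̄_st) = 0.260909
SE(x̄_st) = √0.260909 = 0.510793

SE(x̄_st) ≈ 0.511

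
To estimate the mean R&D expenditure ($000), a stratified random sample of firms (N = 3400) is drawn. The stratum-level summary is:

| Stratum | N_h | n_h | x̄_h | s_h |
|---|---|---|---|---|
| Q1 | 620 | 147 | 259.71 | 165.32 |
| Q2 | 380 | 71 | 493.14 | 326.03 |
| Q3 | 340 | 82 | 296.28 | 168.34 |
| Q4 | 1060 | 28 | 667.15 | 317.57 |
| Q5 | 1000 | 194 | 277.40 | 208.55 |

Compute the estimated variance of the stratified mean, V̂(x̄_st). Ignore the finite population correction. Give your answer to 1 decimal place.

V̂(x̄_st) = Σ W_h² s_h²/n_h, with W_h = N_h/N and N = 3400:
  stratum Q1: (620/3400)²·165.32²/147 = 6.18243
  stratum Q2: (380/3400)²·326.03²/71 = 18.7011
  stratum Q3: (340/3400)²·168.34²/82 = 3.4559
  stratum Q4: (1060/3400)²·317.57²/28 = 350.086
  stratum Q5: (1000/3400)²·208.55²/194 = 19.3937
V̂(x̄_st) = 397.819

V̂(x̄_st) ≈ 397.8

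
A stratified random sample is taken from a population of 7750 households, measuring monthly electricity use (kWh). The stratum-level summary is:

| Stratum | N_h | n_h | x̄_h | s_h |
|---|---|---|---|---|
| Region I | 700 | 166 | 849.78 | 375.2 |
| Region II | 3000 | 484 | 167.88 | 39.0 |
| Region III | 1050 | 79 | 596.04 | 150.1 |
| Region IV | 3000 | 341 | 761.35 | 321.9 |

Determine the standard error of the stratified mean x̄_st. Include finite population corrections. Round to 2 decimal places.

SE(x̄_st) ≈ 7.13

V̂(x̄_st) = Σ W_h² (1 − n_h/N_h) s_h²/n_h, with W_h = N_h/N and N = 7750:
  stratum Region I: (700/7750)²·(1 − 166/700)·375.2²/166 = 5.27781
  stratum Region II: (3000/7750)²·(1 − 484/3000)·39.0²/484 = 0.394923
  stratum Region III: (1050/7750)²·(1 − 79/1050)·150.1²/79 = 4.84105
  stratum Region IV: (3000/7750)²·(1 − 341/3000)·321.9²/341 = 40.3575
V̂(x̄_st) = 50.8712
SE(x̄_st) = √50.8712 = 7.13241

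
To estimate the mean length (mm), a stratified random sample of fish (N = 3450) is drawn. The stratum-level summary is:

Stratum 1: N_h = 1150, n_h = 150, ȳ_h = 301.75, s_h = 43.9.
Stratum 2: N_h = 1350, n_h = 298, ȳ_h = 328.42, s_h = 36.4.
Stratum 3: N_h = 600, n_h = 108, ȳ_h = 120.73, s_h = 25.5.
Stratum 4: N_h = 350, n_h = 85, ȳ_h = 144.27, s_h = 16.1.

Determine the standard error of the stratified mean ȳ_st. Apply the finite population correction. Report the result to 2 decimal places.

SE(ȳ_st) ≈ 1.39

V̂(ȳ_st) = Σ W_h² (1 − n_h/N_h) s_h²/n_h, with W_h = N_h/N and N = 3450:
  stratum 1: (1150/3450)²·(1 − 150/1150)·43.9²/150 = 1.24136
  stratum 2: (1350/3450)²·(1 − 298/1350)·36.4²/298 = 0.530515
  stratum 3: (600/3450)²·(1 − 108/600)·25.5²/108 = 0.149326
  stratum 4: (350/3450)²·(1 − 85/350)·16.1²/85 = 0.0237634
V̂(ȳ_st) = 1.94496
SE(ȳ_st) = √1.94496 = 1.39462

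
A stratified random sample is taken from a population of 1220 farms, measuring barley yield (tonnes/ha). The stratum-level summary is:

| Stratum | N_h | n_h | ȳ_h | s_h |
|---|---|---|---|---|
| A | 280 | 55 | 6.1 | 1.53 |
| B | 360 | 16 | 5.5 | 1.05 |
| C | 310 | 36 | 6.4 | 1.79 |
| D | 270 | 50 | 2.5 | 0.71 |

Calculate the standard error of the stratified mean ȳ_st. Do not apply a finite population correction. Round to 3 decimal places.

SE(ȳ_st) ≈ 0.120

V̂(ȳ_st) = Σ W_h² s_h²/n_h, with W_h = N_h/N and N = 1220:
  stratum A: (280/1220)²·1.53²/55 = 0.0022419
  stratum B: (360/1220)²·1.05²/16 = 0.0059999
  stratum C: (310/1220)²·1.79²/36 = 0.00574655
  stratum D: (270/1220)²·0.71²/50 = 0.000493804
V̂(ȳ_st) = 0.0144822
SE(ȳ_st) = √0.0144822 = 0.120342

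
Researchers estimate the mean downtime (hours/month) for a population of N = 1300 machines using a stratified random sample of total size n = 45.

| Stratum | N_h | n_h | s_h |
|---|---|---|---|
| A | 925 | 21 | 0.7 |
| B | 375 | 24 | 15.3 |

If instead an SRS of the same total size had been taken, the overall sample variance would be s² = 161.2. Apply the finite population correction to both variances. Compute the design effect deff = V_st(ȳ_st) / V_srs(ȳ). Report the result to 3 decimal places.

V̂(ȳ_st) = Σ W_h² (1 − n_h/N_h) s_h²/n_h, with W_h = N_h/N and N = 1300:
  stratum A: (925/1300)²·(1 − 21/925)·0.7²/21 = 0.0115452
  stratum B: (375/1300)²·(1 − 24/375)·15.3²/24 = 0.759667
V_st = 0.771212
V_srs = (1 − 45/1300)·161.2/45 = 3.45822
deff = V_st / V_srs = 0.771212/3.45822 = 0.2230

deff ≈ 0.223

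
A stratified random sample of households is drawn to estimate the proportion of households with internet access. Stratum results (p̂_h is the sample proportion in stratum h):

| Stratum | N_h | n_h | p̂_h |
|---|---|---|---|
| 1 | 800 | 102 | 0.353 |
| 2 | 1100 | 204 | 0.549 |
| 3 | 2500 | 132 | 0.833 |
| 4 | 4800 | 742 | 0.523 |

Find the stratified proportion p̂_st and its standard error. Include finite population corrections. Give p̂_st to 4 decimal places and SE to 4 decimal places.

N = 9200; stratum weights W_h = N_h/N.
p̂_st = Σ W_h p̂_h = (800·0.353 + 1100·0.549 + 2500·0.833 + 4800·0.523)/9200 = 0.59557
V̂(p̂_st) = Σ W_h² (1 − n_h/N_h) p̂_h(1−p̂_h)/(n_h−1):
  stratum 1: (800/9200)²·(1 − 102/800)·0.353·0.647/101 = 1.49186e-05
  stratum 2: (1100/9200)²·(1 − 204/1100)·0.549·0.451/203 = 1.42029e-05
  stratum 3: (2500/9200)²·(1 − 132/2500)·0.833·0.167/131 = 7.42739e-05
  stratum 4: (4800/9200)²·(1 − 742/4800)·0.523·0.477/741 = 7.74782e-05
V̂(p̂_st) = 0.000180874; SE = √V̂ = 0.0134489

p̂_st ≈ 0.5956, SE ≈ 0.0134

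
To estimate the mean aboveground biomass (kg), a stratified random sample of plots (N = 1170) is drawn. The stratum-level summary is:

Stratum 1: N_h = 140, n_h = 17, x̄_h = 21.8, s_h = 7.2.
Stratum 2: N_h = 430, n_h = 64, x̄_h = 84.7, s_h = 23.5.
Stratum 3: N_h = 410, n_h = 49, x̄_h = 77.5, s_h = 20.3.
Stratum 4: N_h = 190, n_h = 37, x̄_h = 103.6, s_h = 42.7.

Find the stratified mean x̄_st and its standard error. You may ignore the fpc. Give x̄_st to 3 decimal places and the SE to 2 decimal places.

x̄_st = Σ W_h x̄_h = (140·21.8 + 430·84.7 + 410·77.5 + 190·103.6)/1170 = 77.71966
V̂(x̄_st) = Σ W_h² s_h²/n_h, with W_h = N_h/N and N = 1170:
  stratum 1: (140/1170)²·7.2²/17 = 0.0436617
  stratum 2: (430/1170)²·23.5²/64 = 1.16552
  stratum 3: (410/1170)²·20.3²/49 = 1.03274
  stratum 4: (190/1170)²·42.7²/37 = 1.29954
V̂(x̄_st) = 3.54147
SE(x̄_st) = √3.54147 = 1.88188

x̄_st ≈ 77.720, SE ≈ 1.88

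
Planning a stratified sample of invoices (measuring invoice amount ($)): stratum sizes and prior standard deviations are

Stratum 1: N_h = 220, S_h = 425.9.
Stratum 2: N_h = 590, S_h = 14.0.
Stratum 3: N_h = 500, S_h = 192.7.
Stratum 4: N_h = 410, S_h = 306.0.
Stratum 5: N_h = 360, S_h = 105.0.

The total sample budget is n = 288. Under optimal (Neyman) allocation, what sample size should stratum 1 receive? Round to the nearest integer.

Neyman allocation: n_h = n · N_h S_h / Σ N_i S_i, with n = 288.
  stratum 1: N_h·S_h = 220·425.9 = 93698.00
  stratum 2: N_h·S_h = 590·14.0 = 8260.00
  stratum 3: N_h·S_h = 500·192.7 = 96350.00
  stratum 4: N_h·S_h = 410·306.0 = 125460.00
  stratum 5: N_h·S_h = 360·105.0 = 37800.00
Σ N_h S_h = 361568.00
n for stratum 1 = 288·93698.00/361568.00 = 74.633 → 75

75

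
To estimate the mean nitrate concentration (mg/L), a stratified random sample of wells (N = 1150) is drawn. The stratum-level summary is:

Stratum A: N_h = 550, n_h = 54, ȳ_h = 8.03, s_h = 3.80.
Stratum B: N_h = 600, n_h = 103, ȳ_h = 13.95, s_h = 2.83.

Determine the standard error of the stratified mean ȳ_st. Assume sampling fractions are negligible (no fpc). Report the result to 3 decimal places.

V̂(ȳ_st) = Σ W_h² s_h²/n_h, with W_h = N_h/N and N = 1150:
  stratum A: (550/1150)²·3.80²/54 = 0.061165
  stratum B: (600/1150)²·2.83²/103 = 0.0211662
V̂(ȳ_st) = 0.0823312
SE(ȳ_st) = √0.0823312 = 0.286934

SE(ȳ_st) ≈ 0.287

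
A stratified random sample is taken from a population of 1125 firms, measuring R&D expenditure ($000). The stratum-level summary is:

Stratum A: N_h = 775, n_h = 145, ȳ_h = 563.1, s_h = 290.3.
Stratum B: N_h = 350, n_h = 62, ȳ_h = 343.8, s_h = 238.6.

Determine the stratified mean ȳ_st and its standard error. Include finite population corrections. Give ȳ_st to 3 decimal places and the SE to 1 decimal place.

ȳ_st ≈ 494.873, SE ≈ 17.2

ȳ_st = Σ W_h ȳ_h = (775·563.1 + 350·343.8)/1125 = 494.87333
V̂(ȳ_st) = Σ W_h² (1 − n_h/N_h) s_h²/n_h, with W_h = N_h/N and N = 1125:
  stratum A: (775/1125)²·(1 − 145/775)·290.3²/145 = 224.214
  stratum B: (350/1125)²·(1 − 62/350)·238.6²/62 = 73.1315
V̂(ȳ_st) = 297.346
SE(ȳ_st) = √297.346 = 17.2437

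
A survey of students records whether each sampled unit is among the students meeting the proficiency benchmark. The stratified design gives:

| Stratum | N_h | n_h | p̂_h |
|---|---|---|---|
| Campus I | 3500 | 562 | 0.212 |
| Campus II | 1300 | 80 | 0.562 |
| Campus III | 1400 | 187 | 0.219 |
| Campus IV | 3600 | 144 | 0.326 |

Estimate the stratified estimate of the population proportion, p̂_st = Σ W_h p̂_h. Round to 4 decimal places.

p̂_st ≈ 0.3013

N = 9800; stratum weights W_h = N_h/N.
p̂_st = Σ W_h p̂_h = (3500·0.212 + 1300·0.562 + 1400·0.219 + 3600·0.326)/9800 = 0.30131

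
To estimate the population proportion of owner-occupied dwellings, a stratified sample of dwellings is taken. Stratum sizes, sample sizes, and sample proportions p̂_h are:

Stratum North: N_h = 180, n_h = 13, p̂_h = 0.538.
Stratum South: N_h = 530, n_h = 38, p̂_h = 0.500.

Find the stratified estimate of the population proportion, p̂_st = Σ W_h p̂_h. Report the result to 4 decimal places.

N = 710; stratum weights W_h = N_h/N.
p̂_st = Σ W_h p̂_h = (180·0.538 + 530·0.500)/710 = 0.50963

p̂_st ≈ 0.5096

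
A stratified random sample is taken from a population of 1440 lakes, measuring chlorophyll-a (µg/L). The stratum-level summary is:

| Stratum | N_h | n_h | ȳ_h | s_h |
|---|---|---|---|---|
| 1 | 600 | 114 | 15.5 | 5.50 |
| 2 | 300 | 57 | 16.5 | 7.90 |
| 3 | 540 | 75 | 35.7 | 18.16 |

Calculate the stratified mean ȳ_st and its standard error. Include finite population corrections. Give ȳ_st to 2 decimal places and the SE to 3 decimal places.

ȳ_st ≈ 23.28, SE ≈ 0.780

ȳ_st = Σ W_h ȳ_h = (600·15.5 + 300·16.5 + 540·35.7)/1440 = 23.28333
V̂(ȳ_st) = Σ W_h² (1 − n_h/N_h) s_h²/n_h, with W_h = N_h/N and N = 1440:
  stratum 1: (600/1440)²·(1 − 114/600)·5.50²/114 = 0.037315
  stratum 2: (300/1440)²·(1 − 57/300)·7.90²/57 = 0.038493
  stratum 3: (540/1440)²·(1 − 75/540)·18.16²/75 = 0.532466
V̂(ȳ_st) = 0.608274
SE(ȳ_st) = √0.608274 = 0.779919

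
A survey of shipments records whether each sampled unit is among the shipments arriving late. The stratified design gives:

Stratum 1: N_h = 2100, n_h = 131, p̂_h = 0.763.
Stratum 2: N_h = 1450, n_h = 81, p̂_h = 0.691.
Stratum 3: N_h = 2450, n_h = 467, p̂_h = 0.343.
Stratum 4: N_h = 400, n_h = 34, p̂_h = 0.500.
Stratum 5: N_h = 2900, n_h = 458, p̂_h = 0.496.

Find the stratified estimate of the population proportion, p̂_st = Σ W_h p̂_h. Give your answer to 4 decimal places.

N = 9300; stratum weights W_h = N_h/N.
p̂_st = Σ W_h p̂_h = (2100·0.763 + 1450·0.691 + 2450·0.343 + 400·0.500 + 2900·0.496)/9300 = 0.54656

p̂_st ≈ 0.5466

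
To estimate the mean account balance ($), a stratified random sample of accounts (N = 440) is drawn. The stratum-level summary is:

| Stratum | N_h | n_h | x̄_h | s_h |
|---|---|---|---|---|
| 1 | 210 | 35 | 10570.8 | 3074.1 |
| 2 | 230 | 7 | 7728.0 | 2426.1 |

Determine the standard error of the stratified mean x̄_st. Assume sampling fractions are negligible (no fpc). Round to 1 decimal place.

SE(x̄_st) ≈ 539.7

V̂(x̄_st) = Σ W_h² s_h²/n_h, with W_h = N_h/N and N = 440:
  stratum 1: (210/440)²·3074.1²/35 = 61503.7
  stratum 2: (230/440)²·2426.1²/7 = 229757
V̂(x̄_st) = 291261
SE(x̄_st) = √291261 = 539.686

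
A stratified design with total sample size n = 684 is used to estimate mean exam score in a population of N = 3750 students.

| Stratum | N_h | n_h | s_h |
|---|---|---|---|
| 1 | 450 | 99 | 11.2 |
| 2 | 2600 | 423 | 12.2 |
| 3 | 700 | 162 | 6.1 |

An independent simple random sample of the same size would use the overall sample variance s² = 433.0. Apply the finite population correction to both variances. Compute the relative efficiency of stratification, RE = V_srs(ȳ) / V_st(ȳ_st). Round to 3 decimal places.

V̂(ȳ_st) = Σ W_h² (1 − n_h/N_h) s_h²/n_h, with W_h = N_h/N and N = 3750:
  stratum 1: (450/3750)²·(1 − 99/450)·11.2²/99 = 0.0142317
  stratum 2: (2600/3750)²·(1 − 423/2600)·12.2²/423 = 0.141628
  stratum 3: (700/3750)²·(1 − 162/700)·6.1²/162 = 0.00615124
V_st = 0.162011
V_srs = (1 − 684/3750)·433.0/684 = 0.517574
Relative efficiency = V_srs / V_st = 0.517574/0.162011 = 3.1947

RE ≈ 3.195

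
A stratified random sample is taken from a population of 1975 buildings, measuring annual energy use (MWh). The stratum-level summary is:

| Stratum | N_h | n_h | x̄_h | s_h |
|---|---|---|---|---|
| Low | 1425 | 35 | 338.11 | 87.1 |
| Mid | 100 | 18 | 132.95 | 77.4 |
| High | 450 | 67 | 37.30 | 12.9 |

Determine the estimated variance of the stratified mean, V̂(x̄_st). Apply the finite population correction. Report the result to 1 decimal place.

V̂(x̄_st) ≈ 110.9

V̂(x̄_st) = Σ W_h² (1 − n_h/N_h) s_h²/n_h, with W_h = N_h/N and N = 1975:
  stratum Low: (1425/1975)²·(1 − 35/1425)·87.1²/35 = 110.069
  stratum Mid: (100/1975)²·(1 − 18/100)·77.4²/18 = 0.699663
  stratum High: (450/1975)²·(1 − 67/450)·12.9²/67 = 0.109744
V̂(x̄_st) = 110.878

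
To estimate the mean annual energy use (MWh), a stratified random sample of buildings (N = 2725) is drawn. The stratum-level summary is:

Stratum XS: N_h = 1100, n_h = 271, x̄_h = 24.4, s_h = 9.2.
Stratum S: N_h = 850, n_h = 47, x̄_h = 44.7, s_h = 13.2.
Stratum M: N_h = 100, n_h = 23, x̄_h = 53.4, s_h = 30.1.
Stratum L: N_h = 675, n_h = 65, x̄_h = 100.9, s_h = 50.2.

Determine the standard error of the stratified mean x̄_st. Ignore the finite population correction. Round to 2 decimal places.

V̂(x̄_st) = Σ W_h² s_h²/n_h, with W_h = N_h/N and N = 2725:
  stratum XS: (1100/2725)²·9.2²/271 = 0.0508931
  stratum S: (850/2725)²·13.2²/47 = 0.360707
  stratum M: (100/2725)²·30.1²/23 = 0.0530484
  stratum L: (675/2725)²·50.2²/65 = 2.37886
V̂(x̄_st) = 2.84351
SE(x̄_st) = √2.84351 = 1.68627

SE(x̄_st) ≈ 1.69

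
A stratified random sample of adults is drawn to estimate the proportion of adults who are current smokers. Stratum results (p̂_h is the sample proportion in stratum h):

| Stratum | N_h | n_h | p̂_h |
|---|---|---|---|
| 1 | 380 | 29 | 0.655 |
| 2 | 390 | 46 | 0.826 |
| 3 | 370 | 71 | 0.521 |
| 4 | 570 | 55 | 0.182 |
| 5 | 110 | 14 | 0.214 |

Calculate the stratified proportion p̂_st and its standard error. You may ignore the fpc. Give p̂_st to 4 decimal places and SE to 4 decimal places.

p̂_st ≈ 0.4896, SE ≈ 0.0310

N = 1820; stratum weights W_h = N_h/N.
p̂_st = Σ W_h p̂_h = (380·0.655 + 390·0.826 + 370·0.521 + 570·0.182 + 110·0.214)/1820 = 0.48961
V̂(p̂_st) = Σ W_h² p̂_h(1−p̂_h)/(n_h−1):
  stratum 1: (380/1820)²·0.655·0.345/28 = 0.000351825
  stratum 2: (390/1820)²·0.826·0.174/45 = 0.000146657
  stratum 3: (370/1820)²·0.521·0.479/70 = 0.000147345
  stratum 4: (570/1820)²·0.182·0.818/54 = 0.000270419
  stratum 5: (110/1820)²·0.214·0.786/13 = 4.72646e-05
V̂(p̂_st) = 0.000963511; SE = √V̂ = 0.0310405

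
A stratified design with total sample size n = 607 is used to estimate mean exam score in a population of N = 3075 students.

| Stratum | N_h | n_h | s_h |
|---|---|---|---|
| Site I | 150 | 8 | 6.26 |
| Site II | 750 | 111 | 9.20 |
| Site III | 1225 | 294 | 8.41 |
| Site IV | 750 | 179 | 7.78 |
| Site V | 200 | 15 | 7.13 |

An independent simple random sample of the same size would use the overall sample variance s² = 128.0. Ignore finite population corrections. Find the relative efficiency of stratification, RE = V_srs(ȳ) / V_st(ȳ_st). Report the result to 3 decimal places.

RE ≈ 1.626

V̂(ȳ_st) = Σ W_h² s_h²/n_h, with W_h = N_h/N and N = 3075:
  stratum Site I: (150/3075)²·6.26²/8 = 0.011656
  stratum Site II: (750/3075)²·9.20²/111 = 0.0453612
  stratum Site III: (1225/3075)²·8.41²/294 = 0.0381792
  stratum Site IV: (750/3075)²·7.78²/179 = 0.0201159
  stratum Site V: (200/3075)²·7.13²/15 = 0.014337
V_st = 0.129649
V_srs = s²/n = 128.0/607 = 0.210873
Relative efficiency = V_srs / V_st = 0.210873/0.129649 = 1.6265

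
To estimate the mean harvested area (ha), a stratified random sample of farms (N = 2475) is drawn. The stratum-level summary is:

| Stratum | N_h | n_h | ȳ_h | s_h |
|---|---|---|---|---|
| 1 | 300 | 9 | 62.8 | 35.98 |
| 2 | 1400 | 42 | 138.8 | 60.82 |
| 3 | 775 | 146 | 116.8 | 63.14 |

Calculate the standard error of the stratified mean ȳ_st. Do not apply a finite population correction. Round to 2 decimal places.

V̂(ȳ_st) = Σ W_h² s_h²/n_h, with W_h = N_h/N and N = 2475:
  stratum 1: (300/2475)²·35.98²/9 = 2.11335
  stratum 2: (1400/2475)²·60.82²/42 = 28.1805
  stratum 3: (775/2475)²·63.14²/146 = 2.67738
V̂(ȳ_st) = 32.9713
SE(ȳ_st) = √32.9713 = 5.74206

SE(ȳ_st) ≈ 5.74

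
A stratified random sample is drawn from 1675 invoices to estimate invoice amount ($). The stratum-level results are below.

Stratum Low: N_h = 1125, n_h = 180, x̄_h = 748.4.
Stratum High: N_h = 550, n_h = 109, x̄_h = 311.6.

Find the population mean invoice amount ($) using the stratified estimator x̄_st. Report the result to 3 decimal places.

x̄_st ≈ 604.973

N = Σ N_h = 1675. Stratum weights W_h = N_h/N.
x̄_st = (1125·748.4 + 550·311.6) / 1675 = 604.97313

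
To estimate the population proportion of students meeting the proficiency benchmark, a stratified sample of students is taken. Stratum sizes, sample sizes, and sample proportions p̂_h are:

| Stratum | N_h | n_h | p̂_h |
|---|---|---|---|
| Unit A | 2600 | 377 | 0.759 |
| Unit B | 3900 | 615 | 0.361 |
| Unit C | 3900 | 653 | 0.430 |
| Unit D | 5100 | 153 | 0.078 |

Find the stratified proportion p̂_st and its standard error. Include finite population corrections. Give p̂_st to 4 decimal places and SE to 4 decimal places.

N = 15500; stratum weights W_h = N_h/N.
p̂_st = Σ W_h p̂_h = (2600·0.759 + 3900·0.361 + 3900·0.430 + 5100·0.078)/15500 = 0.35201
V̂(p̂_st) = Σ W_h² (1 − n_h/N_h) p̂_h(1−p̂_h)/(n_h−1):
  stratum Unit A: (2600/15500)²·(1 − 377/2600)·0.759·0.241/376 = 1.17036e-05
  stratum Unit B: (3900/15500)²·(1 − 615/3900)·0.361·0.639/614 = 2.00344e-05
  stratum Unit C: (3900/15500)²·(1 − 653/3900)·0.430·0.570/652 = 1.98143e-05
  stratum Unit D: (5100/15500)²·(1 − 153/5100)·0.078·0.922/152 = 4.96856e-05
V̂(p̂_st) = 0.000101238; SE = √V̂ = 0.0100617

p̂_st ≈ 0.3520, SE ≈ 0.0101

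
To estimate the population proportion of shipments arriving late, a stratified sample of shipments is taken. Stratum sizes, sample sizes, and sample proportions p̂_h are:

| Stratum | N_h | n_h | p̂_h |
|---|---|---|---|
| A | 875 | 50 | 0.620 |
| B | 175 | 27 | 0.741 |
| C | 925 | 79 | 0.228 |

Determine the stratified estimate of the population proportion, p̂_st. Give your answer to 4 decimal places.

p̂_st ≈ 0.4471

N = 1975; stratum weights W_h = N_h/N.
p̂_st = Σ W_h p̂_h = (875·0.620 + 175·0.741 + 925·0.228)/1975 = 0.44713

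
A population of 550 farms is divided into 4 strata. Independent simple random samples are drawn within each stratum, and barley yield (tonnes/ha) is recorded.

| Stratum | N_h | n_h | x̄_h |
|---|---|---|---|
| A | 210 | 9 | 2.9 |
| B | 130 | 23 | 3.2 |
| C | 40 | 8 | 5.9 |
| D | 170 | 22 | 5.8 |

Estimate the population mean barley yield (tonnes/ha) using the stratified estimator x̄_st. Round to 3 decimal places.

N = Σ N_h = 550. Stratum weights W_h = N_h/N.
x̄_st = (210·2.9 + 130·3.2 + 40·5.9 + 170·5.8) / 550 = 4.08545

x̄_st ≈ 4.085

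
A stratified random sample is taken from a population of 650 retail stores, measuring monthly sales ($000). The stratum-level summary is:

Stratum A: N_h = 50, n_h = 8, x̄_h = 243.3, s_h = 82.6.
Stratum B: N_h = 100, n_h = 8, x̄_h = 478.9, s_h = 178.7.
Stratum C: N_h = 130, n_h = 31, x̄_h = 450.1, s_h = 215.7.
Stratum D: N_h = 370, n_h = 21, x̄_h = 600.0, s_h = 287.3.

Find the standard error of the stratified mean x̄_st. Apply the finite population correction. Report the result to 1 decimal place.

SE(x̄_st) ≈ 36.6

V̂(x̄_st) = Σ W_h² (1 − n_h/N_h) s_h²/n_h, with W_h = N_h/N and N = 650:
  stratum A: (50/650)²·(1 − 8/50)·82.6²/8 = 4.23899
  stratum B: (100/650)²·(1 − 8/100)·178.7²/8 = 86.9201
  stratum C: (130/650)²·(1 − 31/130)·215.7²/31 = 45.7183
  stratum D: (370/650)²·(1 − 21/370)·287.3²/21 = 1201.3
V̂(x̄_st) = 1338.18
SE(x̄_st) = √1338.18 = 36.5811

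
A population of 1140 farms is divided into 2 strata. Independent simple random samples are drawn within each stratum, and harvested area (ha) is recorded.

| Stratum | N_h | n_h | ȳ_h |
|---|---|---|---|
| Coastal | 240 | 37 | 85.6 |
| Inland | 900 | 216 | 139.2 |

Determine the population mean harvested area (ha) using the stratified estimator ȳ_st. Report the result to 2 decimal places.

N = Σ N_h = 1140. Stratum weights W_h = N_h/N.
ȳ_st = (240·85.6 + 900·139.2) / 1140 = 127.9158

ȳ_st ≈ 127.92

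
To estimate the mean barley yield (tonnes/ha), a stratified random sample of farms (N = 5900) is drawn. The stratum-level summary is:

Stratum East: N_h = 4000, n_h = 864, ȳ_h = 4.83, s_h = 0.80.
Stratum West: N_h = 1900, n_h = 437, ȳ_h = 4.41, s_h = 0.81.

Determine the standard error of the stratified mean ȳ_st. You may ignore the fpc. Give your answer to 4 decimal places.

V̂(ȳ_st) = Σ W_h² s_h²/n_h, with W_h = N_h/N and N = 5900:
  stratum East: (4000/5900)²·0.80²/864 = 0.000340473
  stratum West: (1900/5900)²·0.81²/437 = 0.000155701
V̂(ȳ_st) = 0.000496174
SE(ȳ_st) = √0.000496174 = 0.022275

SE(ȳ_st) ≈ 0.0223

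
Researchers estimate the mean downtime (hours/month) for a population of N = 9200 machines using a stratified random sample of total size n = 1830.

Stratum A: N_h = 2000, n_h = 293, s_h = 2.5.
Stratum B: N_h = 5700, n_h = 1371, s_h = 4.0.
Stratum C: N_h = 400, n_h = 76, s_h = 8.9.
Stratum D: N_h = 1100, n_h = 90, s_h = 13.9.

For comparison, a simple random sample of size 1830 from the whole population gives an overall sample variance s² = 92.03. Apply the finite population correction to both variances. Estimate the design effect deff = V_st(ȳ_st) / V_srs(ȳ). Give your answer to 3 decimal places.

deff ≈ 0.845

V̂(ȳ_st) = Σ W_h² (1 − n_h/N_h) s_h²/n_h, with W_h = N_h/N and N = 9200:
  stratum A: (2000/9200)²·(1 − 293/2000)·2.5²/293 = 0.0008604
  stratum B: (5700/9200)²·(1 − 1371/5700)·4.0²/1371 = 0.00340227
  stratum C: (400/9200)²·(1 − 76/400)·8.9²/76 = 0.00159586
  stratum D: (1100/9200)²·(1 − 90/1100)·13.9²/90 = 0.028179
V_st = 0.0340375
V_srs = (1 − 1830/9200)·92.03/1830 = 0.0402864
deff = V_st / V_srs = 0.0340375/0.0402864 = 0.8449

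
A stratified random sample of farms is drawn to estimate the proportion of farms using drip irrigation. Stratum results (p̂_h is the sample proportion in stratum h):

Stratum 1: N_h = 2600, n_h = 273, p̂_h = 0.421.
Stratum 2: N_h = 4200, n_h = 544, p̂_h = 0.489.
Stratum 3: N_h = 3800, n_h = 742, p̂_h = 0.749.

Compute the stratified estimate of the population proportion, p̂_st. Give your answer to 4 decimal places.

p̂_st ≈ 0.5655

N = 10600; stratum weights W_h = N_h/N.
p̂_st = Σ W_h p̂_h = (2600·0.421 + 4200·0.489 + 3800·0.749)/10600 = 0.56553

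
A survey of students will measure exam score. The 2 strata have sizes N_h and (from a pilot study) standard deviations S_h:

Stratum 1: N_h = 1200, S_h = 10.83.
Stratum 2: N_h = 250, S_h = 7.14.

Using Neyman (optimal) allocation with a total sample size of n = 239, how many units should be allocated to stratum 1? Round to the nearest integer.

210

Neyman allocation: n_h = n · N_h S_h / Σ N_i S_i, with n = 239.
  stratum 1: N_h·S_h = 1200·10.83 = 12996.00
  stratum 2: N_h·S_h = 250·7.14 = 1785.00
Σ N_h S_h = 14781.00
n for stratum 1 = 239·12996.00/14781.00 = 210.138 → 210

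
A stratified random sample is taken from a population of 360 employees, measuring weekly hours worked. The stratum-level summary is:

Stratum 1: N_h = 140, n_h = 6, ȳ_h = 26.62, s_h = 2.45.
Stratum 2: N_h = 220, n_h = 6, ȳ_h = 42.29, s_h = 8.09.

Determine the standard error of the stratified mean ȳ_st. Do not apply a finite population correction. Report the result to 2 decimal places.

SE(ȳ_st) ≈ 2.06

V̂(ȳ_st) = Σ W_h² s_h²/n_h, with W_h = N_h/N and N = 360:
  stratum 1: (140/360)²·2.45²/6 = 0.151298
  stratum 2: (220/360)²·8.09²/6 = 4.07367
V̂(ȳ_st) = 4.22497
SE(ȳ_st) = √4.22497 = 2.05547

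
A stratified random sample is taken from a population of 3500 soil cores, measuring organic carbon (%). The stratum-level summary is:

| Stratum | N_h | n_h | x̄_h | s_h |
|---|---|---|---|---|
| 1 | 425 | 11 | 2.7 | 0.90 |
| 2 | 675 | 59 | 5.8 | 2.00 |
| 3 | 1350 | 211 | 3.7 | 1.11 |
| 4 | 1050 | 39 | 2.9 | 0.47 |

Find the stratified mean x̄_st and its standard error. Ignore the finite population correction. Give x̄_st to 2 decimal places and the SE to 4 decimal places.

x̄_st = Σ W_h x̄_h = (425·2.7 + 675·5.8 + 1350·3.7 + 1050·2.9)/3500 = 3.74357
V̂(x̄_st) = Σ W_h² s_h²/n_h, with W_h = N_h/N and N = 3500:
  stratum 1: (425/3500)²·0.90²/11 = 0.00108576
  stratum 2: (675/3500)²·2.00²/59 = 0.00252162
  stratum 3: (1350/3500)²·1.11²/211 = 0.00086875
  stratum 4: (1050/3500)²·0.47²/39 = 0.000509769
V̂(x̄_st) = 0.0049859
SE(x̄_st) = √0.0049859 = 0.0706109

x̄_st ≈ 3.74, SE ≈ 0.0706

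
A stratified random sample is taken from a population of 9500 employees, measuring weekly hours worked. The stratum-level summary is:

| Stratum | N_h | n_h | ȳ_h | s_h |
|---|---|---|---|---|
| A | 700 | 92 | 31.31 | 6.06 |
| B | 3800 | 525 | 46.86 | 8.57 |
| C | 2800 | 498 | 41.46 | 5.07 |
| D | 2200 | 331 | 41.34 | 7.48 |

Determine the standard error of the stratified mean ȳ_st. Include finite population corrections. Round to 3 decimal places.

SE(ȳ_st) ≈ 0.180

V̂(ȳ_st) = Σ W_h² (1 − n_h/N_h) s_h²/n_h, with W_h = N_h/N and N = 9500:
  stratum A: (700/9500)²·(1 − 92/700)·6.06²/92 = 0.0018824
  stratum B: (3800/9500)²·(1 − 525/3800)·8.57²/525 = 0.0192908
  stratum C: (2800/9500)²·(1 − 498/2800)·5.07²/498 = 0.0036864
  stratum D: (2200/9500)²·(1 − 331/2200)·7.48²/331 = 0.00770123
V̂(ȳ_st) = 0.0325608
SE(ȳ_st) = √0.0325608 = 0.180446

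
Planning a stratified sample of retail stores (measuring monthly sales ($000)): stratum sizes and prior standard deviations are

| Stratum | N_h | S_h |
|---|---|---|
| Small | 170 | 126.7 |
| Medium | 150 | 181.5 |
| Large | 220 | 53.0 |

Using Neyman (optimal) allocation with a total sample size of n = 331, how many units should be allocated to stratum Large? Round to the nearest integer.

64

Neyman allocation: n_h = n · N_h S_h / Σ N_i S_i, with n = 331.
  stratum Small: N_h·S_h = 170·126.7 = 21539.00
  stratum Medium: N_h·S_h = 150·181.5 = 27225.00
  stratum Large: N_h·S_h = 220·53.0 = 11660.00
Σ N_h S_h = 60424.00
n for stratum Large = 331·11660.00/60424.00 = 63.873 → 64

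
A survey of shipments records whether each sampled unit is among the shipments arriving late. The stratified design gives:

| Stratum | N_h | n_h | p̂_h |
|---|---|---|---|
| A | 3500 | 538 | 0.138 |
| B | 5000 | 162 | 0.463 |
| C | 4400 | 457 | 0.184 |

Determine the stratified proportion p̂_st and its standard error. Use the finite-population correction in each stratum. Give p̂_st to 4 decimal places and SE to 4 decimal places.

N = 12900; stratum weights W_h = N_h/N.
p̂_st = Σ W_h p̂_h = (3500·0.138 + 5000·0.463 + 4400·0.184)/12900 = 0.27966
V̂(p̂_st) = Σ W_h² (1 − n_h/N_h) p̂_h(1−p̂_h)/(n_h−1):
  stratum A: (3500/12900)²·(1 − 538/3500)·0.138·0.862/537 = 1.38002e-05
  stratum B: (5000/12900)²·(1 − 162/5000)·0.463·0.537/161 = 0.000224484
  stratum C: (4400/12900)²·(1 − 457/4400)·0.184·0.816/456 = 3.43276e-05
V̂(p̂_st) = 0.000272612; SE = √V̂ = 0.016511

p̂_st ≈ 0.2797, SE ≈ 0.0165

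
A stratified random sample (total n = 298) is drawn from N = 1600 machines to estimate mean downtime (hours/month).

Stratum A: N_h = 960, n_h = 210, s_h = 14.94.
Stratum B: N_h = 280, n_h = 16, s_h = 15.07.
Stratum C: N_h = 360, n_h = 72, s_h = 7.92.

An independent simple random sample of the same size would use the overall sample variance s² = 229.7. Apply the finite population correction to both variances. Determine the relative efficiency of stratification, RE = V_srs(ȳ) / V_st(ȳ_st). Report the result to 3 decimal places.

RE ≈ 0.843

V̂(ȳ_st) = Σ W_h² (1 − n_h/N_h) s_h²/n_h, with W_h = N_h/N and N = 1600:
  stratum A: (960/1600)²·(1 − 210/960)·14.94²/210 = 0.298933
  stratum B: (280/1600)²·(1 − 16/280)·15.07²/16 = 0.409853
  stratum C: (360/1600)²·(1 − 72/360)·7.92²/72 = 0.0352836
V_st = 0.74407
V_srs = (1 − 298/1600)·229.7/298 = 0.627243
Relative efficiency = V_srs / V_st = 0.627243/0.74407 = 0.8430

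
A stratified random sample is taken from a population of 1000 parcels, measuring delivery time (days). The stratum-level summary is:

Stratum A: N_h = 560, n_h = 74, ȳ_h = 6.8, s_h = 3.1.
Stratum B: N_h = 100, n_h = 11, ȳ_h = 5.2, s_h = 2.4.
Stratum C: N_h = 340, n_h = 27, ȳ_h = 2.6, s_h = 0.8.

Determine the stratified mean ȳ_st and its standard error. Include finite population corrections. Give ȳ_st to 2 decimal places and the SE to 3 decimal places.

ȳ_st ≈ 5.21, SE ≈ 0.206

ȳ_st = Σ W_h ȳ_h = (560·6.8 + 100·5.2 + 340·2.6)/1000 = 5.21200
V̂(ȳ_st) = Σ W_h² (1 − n_h/N_h) s_h²/n_h, with W_h = N_h/N and N = 1000:
  stratum A: (560/1000)²·(1 − 74/560)·3.1²/74 = 0.035344
  stratum B: (100/1000)²·(1 − 11/100)·2.4²/11 = 0.00466036
  stratum C: (340/1000)²·(1 − 27/340)·0.8²/27 = 0.00252255
V̂(ȳ_st) = 0.0425269
SE(ȳ_st) = √0.0425269 = 0.206221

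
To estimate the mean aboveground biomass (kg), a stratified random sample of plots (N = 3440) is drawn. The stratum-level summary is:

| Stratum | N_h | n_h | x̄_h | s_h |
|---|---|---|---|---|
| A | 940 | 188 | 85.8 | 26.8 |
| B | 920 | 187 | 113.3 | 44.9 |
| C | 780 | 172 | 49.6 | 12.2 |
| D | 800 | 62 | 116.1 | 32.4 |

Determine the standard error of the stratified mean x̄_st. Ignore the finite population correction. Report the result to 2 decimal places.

SE(x̄_st) ≈ 1.42

V̂(x̄_st) = Σ W_h² s_h²/n_h, with W_h = N_h/N and N = 3440:
  stratum A: (940/3440)²·26.8²/188 = 0.285266
  stratum B: (920/3440)²·44.9²/187 = 0.771098
  stratum C: (780/3440)²·12.2²/172 = 0.0444901
  stratum D: (800/3440)²·32.4²/62 = 0.915717
V̂(x̄_st) = 2.01657
SE(x̄_st) = √2.01657 = 1.42006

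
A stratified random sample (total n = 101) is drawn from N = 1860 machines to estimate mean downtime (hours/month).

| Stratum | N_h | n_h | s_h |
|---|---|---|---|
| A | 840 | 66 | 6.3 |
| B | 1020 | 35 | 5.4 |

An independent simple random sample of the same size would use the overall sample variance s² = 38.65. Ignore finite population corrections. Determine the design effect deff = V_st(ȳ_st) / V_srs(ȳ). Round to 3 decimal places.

V̂(ȳ_st) = Σ W_h² s_h²/n_h, with W_h = N_h/N and N = 1860:
  stratum A: (840/1860)²·6.3²/66 = 0.122651
  stratum B: (1020/1860)²·5.4²/35 = 0.25055
V_st = 0.3732
V_srs = s²/n = 38.65/101 = 0.382673
deff = V_st / V_srs = 0.3732/0.382673 = 0.9752

deff ≈ 0.975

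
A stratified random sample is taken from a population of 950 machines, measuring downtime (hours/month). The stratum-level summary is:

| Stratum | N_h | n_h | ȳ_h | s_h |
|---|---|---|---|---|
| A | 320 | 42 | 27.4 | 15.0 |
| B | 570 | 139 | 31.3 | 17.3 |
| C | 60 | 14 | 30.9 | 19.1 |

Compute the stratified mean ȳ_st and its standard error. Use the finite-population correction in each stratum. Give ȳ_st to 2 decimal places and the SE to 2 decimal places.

ȳ_st = Σ W_h ȳ_h = (320·27.4 + 570·31.3 + 60·30.9)/950 = 29.96105
V̂(ȳ_st) = Σ W_h² (1 − n_h/N_h) s_h²/n_h, with W_h = N_h/N and N = 950:
  stratum A: (320/950)²·(1 − 42/320)·15.0²/42 = 0.528057
  stratum B: (570/950)²·(1 − 139/570)·17.3²/139 = 0.586114
  stratum C: (60/950)²·(1 − 14/60)·19.1²/14 = 0.0796894
V̂(ȳ_st) = 1.19386
SE(ȳ_st) = √1.19386 = 1.09264

ȳ_st ≈ 29.96, SE ≈ 1.09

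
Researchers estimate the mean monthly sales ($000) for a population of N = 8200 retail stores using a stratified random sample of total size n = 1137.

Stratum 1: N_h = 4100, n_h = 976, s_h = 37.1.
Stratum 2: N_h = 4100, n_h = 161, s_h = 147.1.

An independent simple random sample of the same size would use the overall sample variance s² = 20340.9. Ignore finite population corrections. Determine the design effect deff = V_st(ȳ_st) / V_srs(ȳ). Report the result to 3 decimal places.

V̂(ȳ_st) = Σ W_h² s_h²/n_h, with W_h = N_h/N and N = 8200:
  stratum 1: (4100/8200)²·37.1²/976 = 0.352564
  stratum 2: (4100/8200)²·147.1²/161 = 33.6
V_st = 33.9526
V_srs = s²/n = 20340.9/1137 = 17.89
deff = V_st / V_srs = 33.9526/17.89 = 1.8979

deff ≈ 1.898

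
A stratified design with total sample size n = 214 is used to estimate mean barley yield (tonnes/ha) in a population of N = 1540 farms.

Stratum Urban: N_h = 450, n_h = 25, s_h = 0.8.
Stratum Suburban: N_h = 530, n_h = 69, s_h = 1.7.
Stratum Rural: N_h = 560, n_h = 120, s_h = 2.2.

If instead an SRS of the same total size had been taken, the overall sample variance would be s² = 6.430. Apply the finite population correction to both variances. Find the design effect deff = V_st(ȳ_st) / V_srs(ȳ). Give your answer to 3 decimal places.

deff ≈ 0.409

V̂(ȳ_st) = Σ W_h² (1 − n_h/N_h) s_h²/n_h, with W_h = N_h/N and N = 1540:
  stratum Urban: (450/1540)²·(1 − 25/450)·0.8²/25 = 0.00206443
  stratum Suburban: (530/1540)²·(1 − 69/530)·1.7²/69 = 0.00431503
  stratum Rural: (560/1540)²·(1 − 120/560)·2.2²/120 = 0.00419048
V_st = 0.0105699
V_srs = (1 − 214/1540)·6.430/214 = 0.0258714
deff = V_st / V_srs = 0.0105699/0.0258714 = 0.4086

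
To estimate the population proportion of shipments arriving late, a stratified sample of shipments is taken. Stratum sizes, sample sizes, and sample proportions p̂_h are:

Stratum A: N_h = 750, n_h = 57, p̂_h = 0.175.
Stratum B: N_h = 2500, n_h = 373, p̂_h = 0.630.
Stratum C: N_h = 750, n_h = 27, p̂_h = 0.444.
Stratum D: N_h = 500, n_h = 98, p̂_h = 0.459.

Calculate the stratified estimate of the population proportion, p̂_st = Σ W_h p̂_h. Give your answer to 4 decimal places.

p̂_st ≈ 0.5042

N = 4500; stratum weights W_h = N_h/N.
p̂_st = Σ W_h p̂_h = (750·0.175 + 2500·0.630 + 750·0.444 + 500·0.459)/4500 = 0.50417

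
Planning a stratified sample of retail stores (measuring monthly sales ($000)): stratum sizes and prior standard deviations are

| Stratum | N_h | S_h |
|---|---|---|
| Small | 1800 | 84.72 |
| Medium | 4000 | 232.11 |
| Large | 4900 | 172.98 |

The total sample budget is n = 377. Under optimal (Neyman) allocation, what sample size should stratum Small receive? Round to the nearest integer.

Neyman allocation: n_h = n · N_h S_h / Σ N_i S_i, with n = 377.
  stratum Small: N_h·S_h = 1800·84.72 = 152496.00
  stratum Medium: N_h·S_h = 4000·232.11 = 928440.00
  stratum Large: N_h·S_h = 4900·172.98 = 847602.00
Σ N_h S_h = 1928538.00
n for stratum Small = 377·152496.00/1928538.00 = 29.811 → 30

30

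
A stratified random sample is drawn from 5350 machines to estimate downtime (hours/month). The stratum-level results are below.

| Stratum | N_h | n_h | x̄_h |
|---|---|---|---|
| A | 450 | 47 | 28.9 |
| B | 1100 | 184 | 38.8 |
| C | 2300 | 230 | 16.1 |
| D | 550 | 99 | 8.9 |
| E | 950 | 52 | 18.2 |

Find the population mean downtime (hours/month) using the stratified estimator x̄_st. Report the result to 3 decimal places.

x̄_st ≈ 21.477

N = Σ N_h = 5350. Stratum weights W_h = N_h/N.
x̄_st = (450·28.9 + 1100·38.8 + 2300·16.1 + 550·8.9 + 950·18.2) / 5350 = 21.47664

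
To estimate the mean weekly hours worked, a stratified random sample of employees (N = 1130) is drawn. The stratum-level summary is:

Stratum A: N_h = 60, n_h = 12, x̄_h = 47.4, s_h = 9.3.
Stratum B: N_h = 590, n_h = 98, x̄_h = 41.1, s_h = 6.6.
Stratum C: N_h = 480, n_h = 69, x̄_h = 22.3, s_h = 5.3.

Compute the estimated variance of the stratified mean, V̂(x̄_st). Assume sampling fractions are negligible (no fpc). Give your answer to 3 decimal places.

V̂(x̄_st) = Σ W_h² s_h²/n_h, with W_h = N_h/N and N = 1130:
  stratum A: (60/1130)²·9.3²/12 = 0.0203203
  stratum B: (590/1130)²·6.6²/98 = 0.121174
  stratum C: (480/1130)²·5.3²/69 = 0.0734562
V̂(x̄_st) = 0.21495

V̂(x̄_st) ≈ 0.215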